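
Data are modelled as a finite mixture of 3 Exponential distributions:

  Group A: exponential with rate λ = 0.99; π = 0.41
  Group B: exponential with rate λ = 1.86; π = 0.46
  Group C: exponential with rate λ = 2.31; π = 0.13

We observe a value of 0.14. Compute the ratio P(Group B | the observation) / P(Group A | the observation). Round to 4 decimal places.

Only the two components matter; the odds are (w_i f_i(x)) / (w_j f_j(x)).
Exponential densities:
  f_A = 0.86187
  f_B = 1.43358
  f_C = 1.67171
Posterior odds = (w_B·f_B) / (w_A·f_A) = (0.46·1.43358) / (0.41·0.86187) = 0.659448 / 0.353367 ≈ 1.8662

1.8662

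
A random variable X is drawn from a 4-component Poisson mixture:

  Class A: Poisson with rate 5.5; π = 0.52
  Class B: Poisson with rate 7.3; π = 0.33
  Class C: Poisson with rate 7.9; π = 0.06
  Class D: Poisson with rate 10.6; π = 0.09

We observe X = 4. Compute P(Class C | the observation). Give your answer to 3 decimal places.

0.032

By Bayes' theorem, P(k | x) = w_k f_k(x) / Σ_j w_j f_j(x).
Poisson probabilities:
  p_A = e^(−5.5)·5.5^4/4! = 0.155819
  p_B = e^(−7.3)·7.3^4/4! = 0.0799338
  p_C = e^(−7.9)·7.9^4/4! = 0.0601687
  p_D = e^(−10.6)·10.6^4/4! = 0.0131066
Prior × likelihood for each component:
  w_A·p_A = 0.52 × 0.155819 = 0.0810258
  w_B·p_B = 0.33 × 0.0799338 = 0.0263782
  w_C·p_C = 0.06 × 0.0601687 = 0.00361012
  w_D·p_D = 0.09 × 0.0131066 = 0.0011796
Denominator: 0.0810258 + 0.0263782 + 0.00361012 + 0.0011796 = 0.112194
Responsibility of Class C: 0.00361012 / 0.112194 ≈ 0.032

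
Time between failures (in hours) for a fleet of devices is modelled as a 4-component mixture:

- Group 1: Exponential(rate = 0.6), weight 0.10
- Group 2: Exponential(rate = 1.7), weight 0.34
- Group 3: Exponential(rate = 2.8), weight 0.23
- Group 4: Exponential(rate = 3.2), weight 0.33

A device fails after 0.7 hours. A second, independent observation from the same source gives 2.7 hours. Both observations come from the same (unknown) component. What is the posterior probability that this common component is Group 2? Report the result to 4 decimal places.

Apply Bayes' rule: the posterior for each component is proportional to its prior times its likelihood at x.
Since both observations come from the same component, the likelihood for component k is f_k(x₁)·f_k(x₂).
  p_1 = [0.394228] × [0.118739] = 0.0468103
  p_2 = [0.517176] × [0.0172599] = 0.00892639
  p_3 = [0.394404] × [0.00145845] = 0.000575218
  p_4 = [0.340667] × [0.000566038] = 0.000192831
Prior × likelihood for each component:
  P(Z=1)·p_1 = 0.10 × 0.0468103 = 0.00468103
  P(Z=2)·p_2 = 0.34 × 0.00892639 = 0.00303497
  P(Z=3)·p_3 = 0.23 × 0.000575218 = 0.0001323
  P(Z=4)·p_4 = 0.33 × 0.000192831 = 6.36341e-05
Evidence: 0.00468103 + 0.00303497 + 0.0001323 + 6.36341e-05 = 0.00791194
So the posterior for Group 2 is 0.00303497 / 0.00791194 ≈ 0.3836.

0.3836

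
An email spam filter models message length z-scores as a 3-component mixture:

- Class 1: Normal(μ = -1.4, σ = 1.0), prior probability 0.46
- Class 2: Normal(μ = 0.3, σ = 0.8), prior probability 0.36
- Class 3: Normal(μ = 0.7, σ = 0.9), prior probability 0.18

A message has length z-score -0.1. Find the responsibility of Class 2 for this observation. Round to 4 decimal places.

0.5444

P(component k | x) = π_k·f_k(x) / marginal(x), where marginal(x) = Σ_j π_j·f_j(x).
Evaluate each component's likelihood at the observed value:
  L_1 = 0.171369
  L_2 = 0.440082
  L_3 = 0.298603
Prior × likelihood for each component:
  π_1·L_1 = 0.46 × 0.171369 = 0.0788296
  π_2·L_2 = 0.36 × 0.440082 = 0.158429
  π_3·L_3 = 0.18 × 0.298603 = 0.0537486
Marginal: 0.0788296 + 0.158429 + 0.0537486 = 0.291008
Responsibility of Class 2: 0.158429 / 0.291008 ≈ 0.5444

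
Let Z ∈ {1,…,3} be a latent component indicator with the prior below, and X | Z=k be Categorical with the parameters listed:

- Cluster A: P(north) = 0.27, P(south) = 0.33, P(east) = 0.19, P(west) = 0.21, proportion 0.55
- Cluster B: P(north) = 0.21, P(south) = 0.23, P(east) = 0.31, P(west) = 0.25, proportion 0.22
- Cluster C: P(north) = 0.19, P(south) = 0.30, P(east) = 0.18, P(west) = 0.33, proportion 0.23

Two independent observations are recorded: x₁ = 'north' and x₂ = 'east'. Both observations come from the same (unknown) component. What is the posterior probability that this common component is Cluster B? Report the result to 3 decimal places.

0.284

Posterior ∝ prior × likelihood, so P(k | x) ∝ π_k f_k(x); normalise over all components.
Since both observations come from the same component, the likelihood for component k is f_k(x₁)·f_k(x₂).
  L_A = [P(north | comp) = 0.27] × [0.19] = 0.0513
  L_B = [P(north | comp) = 0.21] × [0.31] = 0.0651
  L_C = [P(north | comp) = 0.19] × [0.18] = 0.0342
Multiply by the mixture weights:
  π_A·L_A = 0.55 × 0.0513 = 0.028215
  π_B·L_B = 0.22 × 0.0651 = 0.014322
  π_C·L_C = 0.23 × 0.0342 = 0.007866
Marginal: 0.028215 + 0.014322 + 0.007866 = 0.050403
P(Cluster B | x) ≈ 0.284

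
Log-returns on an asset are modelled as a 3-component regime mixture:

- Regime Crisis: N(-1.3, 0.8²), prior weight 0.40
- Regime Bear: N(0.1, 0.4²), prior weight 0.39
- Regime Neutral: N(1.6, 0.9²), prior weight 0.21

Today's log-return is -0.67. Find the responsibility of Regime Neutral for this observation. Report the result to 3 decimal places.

0.018

P(component k | x) = π_k·f_k(x) / marginal(x), where marginal(x) = Σ_j π_j·f_j(x).
Component likelihoods at x = -0.67:
  f_Crisis = 0.365725
  f_Bear = 0.156381
  f_Neutral = 0.0184189
Prior × likelihood for each component:
  π_Crisis·f_Crisis = 0.40 × 0.365725 = 0.14629
  π_Bear·f_Bear = 0.39 × 0.156381 = 0.0609886
  π_Neutral·f_Neutral = 0.21 × 0.0184189 = 0.00386796
Marginal: 0.14629 + 0.0609886 + 0.00386796 = 0.211147
So the posterior for Regime Neutral is 0.00386796 / 0.211147 ≈ 0.018.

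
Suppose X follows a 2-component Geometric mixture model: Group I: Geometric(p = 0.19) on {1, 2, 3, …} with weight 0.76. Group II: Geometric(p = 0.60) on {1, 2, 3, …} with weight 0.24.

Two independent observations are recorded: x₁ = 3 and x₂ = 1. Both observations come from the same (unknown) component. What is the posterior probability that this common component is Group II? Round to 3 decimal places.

0.434

The responsibility of component k is π_k f_k(x) divided by Σ_j π_j f_j(x).
Since both observations come from the same component, the likelihood for component k is f_k(x₁)·f_k(x₂).
  L_I = [0.19·(1−0.19)^2 = 0.19·0.6561 = 0.124659] × [0.19] = 0.0236852
  L_II = [0.60·(1−0.60)^2 = 0.60·0.16 = 0.096] × [0.6] = 0.0576
Weight by the priors:
  π_I·L_I = 0.76 × 0.0236852 = 0.0180008
  π_II·L_II = 0.24 × 0.0576 = 0.013824
Sum: 0.0180008 + 0.013824 = 0.0318248
P(Group II | x₁, x₂) ≈ 0.434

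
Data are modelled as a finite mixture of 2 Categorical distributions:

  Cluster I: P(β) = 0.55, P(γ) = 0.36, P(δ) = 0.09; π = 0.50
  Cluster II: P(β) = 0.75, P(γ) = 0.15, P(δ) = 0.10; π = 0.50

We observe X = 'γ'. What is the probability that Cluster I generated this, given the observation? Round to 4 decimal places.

Apply Bayes' rule: the posterior for each component is proportional to its prior times its likelihood at x.
Component likelihoods at x = 'γ':
  L_I = P(γ | comp) = 0.36
  L_II = P(γ | comp) = 0.15
Multiply by the mixture weights:
  π_I·L_I = 0.50 × 0.36 = 0.18
  π_II·L_II = 0.50 × 0.15 = 0.075
Evidence: 0.18 + 0.075 = 0.255
P(Cluster I | 'γ') ≈ 0.7059

0.7059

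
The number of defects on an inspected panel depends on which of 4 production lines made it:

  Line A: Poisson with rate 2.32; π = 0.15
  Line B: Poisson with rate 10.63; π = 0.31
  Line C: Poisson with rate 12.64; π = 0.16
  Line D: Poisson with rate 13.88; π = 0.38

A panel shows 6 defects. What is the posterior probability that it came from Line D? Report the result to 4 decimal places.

0.1433

The responsibility of component k is π_k f_k(x) divided by Σ_j π_j f_j(x).
Poisson probabilities:
  f_A = e^(−2.32)·2.32^6/6! = 0.021283
  f_B = e^(−10.63)·10.63^6/6! = 0.0484526
  f_C = e^(−12.64)·12.64^6/6! = 0.0183513
  f_D = e^(−13.88)·13.88^6/6! = 0.00931101
Weight by the priors:
  π_A·f_A = 0.15 × 0.021283 = 0.00319245
  π_B·f_B = 0.31 × 0.0484526 = 0.0150203
  π_C·f_C = 0.16 × 0.0183513 = 0.00293621
  π_D·f_D = 0.38 × 0.00931101 = 0.00353818
Normaliser: 0.00319245 + 0.0150203 + 0.00293621 + 0.00353818 = 0.0246871
So the posterior for Line D is 0.00353818 / 0.0246871 ≈ 0.1433.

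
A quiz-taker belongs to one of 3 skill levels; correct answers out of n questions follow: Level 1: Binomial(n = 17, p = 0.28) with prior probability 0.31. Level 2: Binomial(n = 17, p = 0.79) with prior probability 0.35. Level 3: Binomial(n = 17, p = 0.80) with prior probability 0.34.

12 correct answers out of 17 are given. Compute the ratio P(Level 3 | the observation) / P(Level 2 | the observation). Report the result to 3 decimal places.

0.885

Since P(k|x) ∝ π_k f_k(x), the posterior odds are π_i f_i(x) / (π_j f_j(x)).
Binomial probabilities:
  L_1 = C(17,12)·0.28^12·0.72^5 = 6188·2.32218e-07·0.193492 = 0.000278041
  L_2 = C(17,12)·0.79^12·0.21^5 = 6188·0.0590915·0.00040841 = 0.149339
  L_3 = C(17,12)·0.80^12·0.20^5 = 6188·0.0687195·0.00032 = 0.136076
0.0462657 / 0.0522685 ≈ 0.885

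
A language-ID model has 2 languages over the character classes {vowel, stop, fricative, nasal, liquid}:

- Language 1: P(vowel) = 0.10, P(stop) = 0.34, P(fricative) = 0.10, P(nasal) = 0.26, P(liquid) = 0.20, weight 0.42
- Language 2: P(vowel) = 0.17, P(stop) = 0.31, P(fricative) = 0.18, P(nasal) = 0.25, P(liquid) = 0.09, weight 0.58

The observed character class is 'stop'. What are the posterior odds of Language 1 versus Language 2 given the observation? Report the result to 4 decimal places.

Since P(k|x) ∝ P(Z=k) f_k(x), the posterior odds are P(Z=i) f_i(x) / (P(Z=j) f_j(x)).
Component likelihoods at x = 'stop':
  p_1 = 0.34
  p_2 = 0.31
Odds = (0.42/0.58) × (0.34/0.31) = 0.724138 × 1.09677 ≈ 0.7942

0.7942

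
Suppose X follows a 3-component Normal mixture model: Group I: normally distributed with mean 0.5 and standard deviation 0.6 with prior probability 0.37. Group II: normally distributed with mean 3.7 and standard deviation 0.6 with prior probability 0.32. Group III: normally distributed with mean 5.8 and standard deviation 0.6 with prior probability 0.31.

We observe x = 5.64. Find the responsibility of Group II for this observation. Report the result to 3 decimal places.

0.006

The responsibility of component k is P(Z=k) f_k(x) divided by Σ_j P(Z=j) f_j(x).
Evaluate each component's likelihood at the observed value:
  p_I = 7.70558e-17
  p_II = 0.00356948
  p_III = 0.641678
Unnormalised posteriors:
  P(Z=I)·p_I = 0.37 × 7.70558e-17 = 2.85106e-17
  P(Z=II)·p_II = 0.32 × 0.00356948 = 0.00114223
  P(Z=III)·p_III = 0.31 × 0.641678 = 0.19892
Normaliser: 2.85106e-17 + 0.00114223 + 0.19892 = 0.200062
P(Group II | data) ≈ 0.006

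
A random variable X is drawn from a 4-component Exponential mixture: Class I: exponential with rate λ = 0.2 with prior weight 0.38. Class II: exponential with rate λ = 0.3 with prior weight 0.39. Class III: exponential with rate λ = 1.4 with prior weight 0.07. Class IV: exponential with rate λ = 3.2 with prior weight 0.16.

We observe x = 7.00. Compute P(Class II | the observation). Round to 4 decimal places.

0.4332

The responsibility of component k is w_k f_k(x) divided by Σ_j w_j f_j(x).
Exponential densities:
  p_I = 0.0493194
  p_II = 0.0367369
  p_III = 7.76322e-05
  p_IV = 5.98348e-10
Prior × likelihood for each component:
  w_I·p_I = 0.38 × 0.0493194 = 0.0187414
  w_II·p_II = 0.39 × 0.0367369 = 0.0143274
  w_III·p_III = 0.07 × 7.76322e-05 = 5.43426e-06
  w_IV·p_IV = 0.16 × 5.98348e-10 = 9.57356e-11
Marginal: 0.0187414 + 0.0143274 + 5.43426e-06 + 9.57356e-11 = 0.0330742
So the posterior for Class II is 0.0143274 / 0.0330742 ≈ 0.4332.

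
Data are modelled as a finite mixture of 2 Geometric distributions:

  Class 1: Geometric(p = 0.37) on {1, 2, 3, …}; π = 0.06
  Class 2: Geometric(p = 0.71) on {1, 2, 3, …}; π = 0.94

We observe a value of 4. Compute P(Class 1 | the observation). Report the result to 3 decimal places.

0.254

Apply Bayes' rule: the posterior for each component is proportional to its prior times its likelihood at x.
Geometric probabilities:
  p_1 = 0.0925174
  p_2 = 0.0173162
Unnormalised posteriors:
  π_1·p_1 = 0.06 × 0.0925174 = 0.00555104
  π_2·p_2 = 0.94 × 0.0173162 = 0.0162772
Denominator: 0.00555104 + 0.0162772 = 0.0218283
P(Class 1 | 4) = 0.00555104 / 0.0218283 ≈ 0.254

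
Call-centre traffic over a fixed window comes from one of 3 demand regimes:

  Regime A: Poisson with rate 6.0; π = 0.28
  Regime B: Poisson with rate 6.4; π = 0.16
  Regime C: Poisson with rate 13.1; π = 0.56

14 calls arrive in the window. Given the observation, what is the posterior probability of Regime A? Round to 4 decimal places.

P(component k | x) = π_k·f_k(x) / marginal(x), where marginal(x) = Σ_j π_j·f_j(x).
Evaluate each component's likelihood at the observed value:
  L_A = e^(−6.0)·6.0^14/14! = 0.00222814
  L_B = e^(−6.4)·6.4^14/14! = 0.0036866
  L_C = e^(−13.1)·13.1^14/14! = 0.102833
Weight by the priors:
  π_A·L_A = 0.28 × 0.00222814 = 0.000623879
  π_B·L_B = 0.16 × 0.0036866 = 0.000589857
  π_C·L_C = 0.56 × 0.102833 = 0.0575864
Marginal: 0.000623879 + 0.000589857 + 0.0575864 = 0.0588002
P(Regime A | x) = 0.000623879 / 0.0588002 ≈ 0.0106

0.0106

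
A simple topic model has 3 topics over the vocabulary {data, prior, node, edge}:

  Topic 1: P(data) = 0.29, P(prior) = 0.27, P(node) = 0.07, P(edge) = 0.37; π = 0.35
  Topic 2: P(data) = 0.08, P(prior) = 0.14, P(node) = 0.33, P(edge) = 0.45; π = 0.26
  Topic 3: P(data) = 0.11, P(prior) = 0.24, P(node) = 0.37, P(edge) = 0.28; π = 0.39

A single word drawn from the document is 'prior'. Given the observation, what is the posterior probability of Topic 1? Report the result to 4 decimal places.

0.4209

Posterior ∝ prior × likelihood, so P(k | x) ∝ P(Z=k) f_k(x); normalise over all components.
Evaluate each component's likelihood at the observed value:
  f_1 = 0.27
  f_2 = 0.14
  f_3 = 0.24
Prior × likelihood for each component:
  P(Z=1)·f_1 = 0.35 × 0.27 = 0.0945
  P(Z=2)·f_2 = 0.26 × 0.14 = 0.0364
  P(Z=3)·f_3 = 0.39 × 0.24 = 0.0936
Marginal: 0.0945 + 0.0364 + 0.0936 = 0.2245
P(Topic 1 | the observation) ≈ 0.4209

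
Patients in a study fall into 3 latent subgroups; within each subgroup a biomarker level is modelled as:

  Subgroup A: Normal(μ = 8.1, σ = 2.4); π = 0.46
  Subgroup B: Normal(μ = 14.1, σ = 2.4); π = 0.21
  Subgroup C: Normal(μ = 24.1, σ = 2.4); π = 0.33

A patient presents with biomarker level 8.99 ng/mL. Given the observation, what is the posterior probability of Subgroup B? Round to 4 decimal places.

Posterior ∝ prior × likelihood, so P(k | x) ∝ π_k f_k(x); normalise over all components.
Normal densities:
  p_A = (1/(2.4·√(2π)))·exp(−(8.99−8.1)²/(2·2.4²)) = 0.166226·exp(-0.06876) = 0.155181
  p_B = (1/(2.4·√(2π)))·exp(−(8.99−14.1)²/(2·2.4²)) = 0.166226·exp(-2.26668) = 0.0172304
  p_C = (1/(2.4·√(2π)))·exp(−(8.99−24.1)²/(2·2.4²)) = 0.166226·exp(-19.81876) = 4.10697e-10
Weight by the priors:
  π_A·p_A = 0.46 × 0.155181 = 0.0713831
  π_B·p_B = 0.21 × 0.0172304 = 0.00361837
  π_C·p_C = 0.33 × 4.10697e-10 = 1.3553e-10
Normaliser: 0.0713831 + 0.00361837 + 1.3553e-10 = 0.0750014
P(Subgroup B | data) = 0.00361837 / 0.0750014 ≈ 0.0482

0.0482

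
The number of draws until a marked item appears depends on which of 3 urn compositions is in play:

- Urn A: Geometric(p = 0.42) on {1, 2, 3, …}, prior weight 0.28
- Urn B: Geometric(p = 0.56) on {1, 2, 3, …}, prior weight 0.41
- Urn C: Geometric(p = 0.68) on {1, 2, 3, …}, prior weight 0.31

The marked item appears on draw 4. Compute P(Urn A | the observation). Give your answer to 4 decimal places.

0.4644

P(component k | x) = π_k·f_k(x) / marginal(x), where marginal(x) = Σ_j π_j·f_j(x).
Evaluate each component's likelihood at the observed value:
  L_A = 0.081947
  L_B = 0.047703
  L_C = 0.0222822
Multiply by the mixture weights:
  π_A·L_A = 0.28 × 0.081947 = 0.0229452
  π_B·L_B = 0.41 × 0.047703 = 0.0195582
  π_C·L_C = 0.31 × 0.0222822 = 0.00690749
Evidence: 0.0229452 + 0.0195582 + 0.00690749 = 0.0494109
P(Urn A | data) ≈ 0.4644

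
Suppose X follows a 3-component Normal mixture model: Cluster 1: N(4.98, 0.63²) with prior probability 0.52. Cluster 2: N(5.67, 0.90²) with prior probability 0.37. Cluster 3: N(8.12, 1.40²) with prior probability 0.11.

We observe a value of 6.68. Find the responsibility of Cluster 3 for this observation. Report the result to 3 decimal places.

P(component k | x) = π_k·f_k(x) / marginal(x), where marginal(x) = Σ_j π_j·f_j(x).
Evaluate each component's likelihood at the observed value:
  L_1 = 0.0166122
  L_2 = 0.236154
  L_3 = 0.167899
Weight by the priors:
  π_1·L_1 = 0.52 × 0.0166122 = 0.00863834
  π_2·L_2 = 0.37 × 0.236154 = 0.0873771
  π_3·L_3 = 0.11 × 0.167899 = 0.0184689
Denominator: 0.00863834 + 0.0873771 + 0.0184689 = 0.114484
P(Cluster 3 | the observation) ≈ 0.161

0.161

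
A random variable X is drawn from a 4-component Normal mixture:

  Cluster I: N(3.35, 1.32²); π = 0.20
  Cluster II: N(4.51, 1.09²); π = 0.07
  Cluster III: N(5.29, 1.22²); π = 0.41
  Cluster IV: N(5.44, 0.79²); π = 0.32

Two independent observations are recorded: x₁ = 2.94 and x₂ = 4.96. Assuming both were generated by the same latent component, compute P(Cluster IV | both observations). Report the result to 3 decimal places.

0.025

The responsibility of component k is w_k f_k(x) divided by Σ_j w_j f_j(x).
Since both observations come from the same component, the likelihood for component k is f_k(x₁)·f_k(x₂).
  L_I = [(1/(1.32·√(2π)))·exp(−(2.94−3.35)²/(2·1.32²)) = 0.302229·exp(-0.04824) = 0.287996] × [0.143646] = 0.0413696
  L_II = [(1/(1.09·√(2π)))·exp(−(2.94−4.51)²/(2·1.09²)) = 0.366002·exp(-1.03733) = 0.129711] × [0.336103] = 0.0435964
  L_III = [(1/(1.22·√(2π)))·exp(−(2.94−5.29)²/(2·1.22²)) = 0.327002·exp(-1.85518) = 0.0511512] × [0.315255] = 0.0161257
  L_IV = [(1/(0.79·√(2π)))·exp(−(2.94−5.44)²/(2·0.79²)) = 0.504990·exp(-5.00721) = 0.00337815] × [0.419873] = 0.0014184
Prior × likelihood for each component:
  w_I·L_I = 0.20 × 0.0413696 = 0.00827392
  w_II·L_II = 0.07 × 0.0435964 = 0.00305175
  w_III·L_III = 0.41 × 0.0161257 = 0.00661153
  w_IV·L_IV = 0.32 × 0.0014184 = 0.000453887
Denominator: 0.00827392 + 0.00305175 + 0.00661153 + 0.000453887 = 0.0183911
P(Cluster IV | data) = 0.000453887 / 0.0183911 ≈ 0.025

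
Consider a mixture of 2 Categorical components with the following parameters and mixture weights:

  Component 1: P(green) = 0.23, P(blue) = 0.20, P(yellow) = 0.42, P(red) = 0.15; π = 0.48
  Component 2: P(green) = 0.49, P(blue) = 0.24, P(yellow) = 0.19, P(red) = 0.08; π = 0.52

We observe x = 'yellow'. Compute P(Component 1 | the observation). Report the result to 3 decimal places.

0.671

The responsibility of component k is P(Z=k) f_k(x) divided by Σ_j P(Z=j) f_j(x).
Component likelihoods at x = 'yellow':
  L_1 = P(yellow | comp) = 0.42
  L_2 = P(yellow | comp) = 0.19
Prior × likelihood for each component:
  P(Z=1)·L_1 = 0.48 × 0.42 = 0.2016
  P(Z=2)·L_2 = 0.52 × 0.19 = 0.0988
Marginal: 0.2016 + 0.0988 = 0.3004
So the posterior for Component 1 is 0.2016 / 0.3004 ≈ 0.671.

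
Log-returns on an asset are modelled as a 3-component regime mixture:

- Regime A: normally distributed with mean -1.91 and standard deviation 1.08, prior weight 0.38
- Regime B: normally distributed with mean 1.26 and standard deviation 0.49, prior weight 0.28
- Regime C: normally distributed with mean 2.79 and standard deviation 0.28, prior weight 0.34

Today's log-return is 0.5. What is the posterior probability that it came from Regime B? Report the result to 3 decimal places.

0.855

Apply Bayes' rule: the posterior for each component is proportional to its prior times its likelihood at x.
Evaluate each component's likelihood at the observed value:
  f_A = 0.0306337
  f_B = 0.244529
  f_C = 4.25582e-15
Unnormalised posteriors:
  w_A·f_A = 0.38 × 0.0306337 = 0.0116408
  w_B·f_B = 0.28 × 0.244529 = 0.0684682
  w_C·f_C = 0.34 × 4.25582e-15 = 1.44698e-15
Normaliser: 0.0116408 + 0.0684682 + 1.44698e-15 = 0.080109
So the posterior for Regime B is 0.0684682 / 0.080109 ≈ 0.855.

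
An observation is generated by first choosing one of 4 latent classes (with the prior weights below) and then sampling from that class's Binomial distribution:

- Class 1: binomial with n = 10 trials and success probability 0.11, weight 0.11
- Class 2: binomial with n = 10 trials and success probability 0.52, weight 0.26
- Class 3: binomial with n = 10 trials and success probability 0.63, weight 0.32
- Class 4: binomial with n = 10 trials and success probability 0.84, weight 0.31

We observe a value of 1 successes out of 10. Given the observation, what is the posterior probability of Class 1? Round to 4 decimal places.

P(component k | x) = π_k·f_k(x) / marginal(x), where marginal(x) = Σ_j π_j·f_j(x).
Binomial probabilities:
  f_1 = C(10,1)·0.11^1·0.89^9 = 10·0.11·0.350356 = 0.385392
  f_2 = C(10,1)·0.52^1·0.48^9 = 10·0.52·0.00135261 = 0.00703355
  f_3 = C(10,1)·0.63^1·0.37^9 = 10·0.63·0.000129962 = 0.000818759
  f_4 = C(10,1)·0.84^1·0.16^9 = 10·0.84·6.87195e-08 = 5.77244e-07
Multiply by the mixture weights:
  π_1·f_1 = 0.11 × 0.385392 = 0.0423931
  π_2·f_2 = 0.26 × 0.00703355 = 0.00182872
  π_3·f_3 = 0.32 × 0.000818759 = 0.000262003
  π_4·f_4 = 0.31 × 5.77244e-07 = 1.78946e-07
Denominator: 0.0423931 + 0.00182872 + 0.000262003 + 1.78946e-07 = 0.044484
Responsibility of Class 1: 0.0423931 / 0.044484 ≈ 0.9530

0.9530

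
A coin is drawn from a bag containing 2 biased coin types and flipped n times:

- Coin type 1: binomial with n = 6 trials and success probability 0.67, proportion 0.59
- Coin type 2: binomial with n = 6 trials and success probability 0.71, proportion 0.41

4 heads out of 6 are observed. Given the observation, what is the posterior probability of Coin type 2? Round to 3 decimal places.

0.404

The responsibility of component k is P(Z=k) f_k(x) divided by Σ_j P(Z=j) f_j(x).
Evaluate each component's likelihood at the observed value:
  p_1 = 0.329169
  p_2 = 0.320568
Prior × likelihood for each component:
  P(Z=1)·p_1 = 0.59 × 0.329169 = 0.194209
  P(Z=2)·p_2 = 0.41 × 0.320568 = 0.131433
Sum: 0.194209 + 0.131433 = 0.325642
P(Coin type 2 | the observation) ≈ 0.404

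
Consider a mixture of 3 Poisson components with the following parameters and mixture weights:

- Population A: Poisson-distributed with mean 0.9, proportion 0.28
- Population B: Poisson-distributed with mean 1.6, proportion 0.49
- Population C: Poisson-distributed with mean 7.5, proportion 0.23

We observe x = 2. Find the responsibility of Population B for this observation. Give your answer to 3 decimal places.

By Bayes' theorem, P(k | x) = w_k f_k(x) / Σ_j w_j f_j(x).
Component likelihoods at x = 2:
  f_A = e^(−0.9)·0.9^2/2! = 0.164661
  f_B = e^(−1.6)·1.6^2/2! = 0.258428
  f_C = e^(−7.5)·7.5^2/2! = 0.0155555
Unnormalised posteriors:
  w_A·f_A = 0.28 × 0.164661 = 0.046105
  w_B·f_B = 0.49 × 0.258428 = 0.126629
  w_C·f_C = 0.23 × 0.0155555 = 0.00357776
Evidence: 0.046105 + 0.126629 + 0.00357776 = 0.176312
P(Population B | 2) ≈ 0.718

0.718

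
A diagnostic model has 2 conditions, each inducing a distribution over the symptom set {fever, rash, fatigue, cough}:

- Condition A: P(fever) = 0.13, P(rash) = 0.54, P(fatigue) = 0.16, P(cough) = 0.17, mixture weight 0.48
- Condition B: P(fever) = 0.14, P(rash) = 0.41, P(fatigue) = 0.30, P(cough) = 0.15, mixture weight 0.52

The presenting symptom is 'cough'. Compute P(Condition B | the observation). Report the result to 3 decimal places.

Posterior ∝ prior × likelihood, so P(k | x) ∝ π_k f_k(x); normalise over all components.
Evaluate each component's likelihood at the observed value:
  p_A = P(cough | comp) = 0.17
  p_B = P(cough | comp) = 0.15
Multiply by the mixture weights:
  π_A·p_A = 0.48 × 0.17 = 0.0816
  π_B·p_B = 0.52 × 0.15 = 0.078
Marginal: 0.0816 + 0.078 = 0.1596
Responsibility of Condition B: 0.078 / 0.1596 ≈ 0.489

0.489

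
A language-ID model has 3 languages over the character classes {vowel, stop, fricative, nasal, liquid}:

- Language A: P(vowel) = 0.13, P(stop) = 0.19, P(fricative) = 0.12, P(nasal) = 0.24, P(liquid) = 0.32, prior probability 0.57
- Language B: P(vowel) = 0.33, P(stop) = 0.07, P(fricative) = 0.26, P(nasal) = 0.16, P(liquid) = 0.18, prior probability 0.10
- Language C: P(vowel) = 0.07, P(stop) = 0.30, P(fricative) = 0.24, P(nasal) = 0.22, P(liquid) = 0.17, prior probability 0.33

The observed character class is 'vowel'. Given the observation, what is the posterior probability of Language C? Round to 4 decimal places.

Posterior ∝ prior × likelihood, so P(k | x) ∝ P(Z=k) f_k(x); normalise over all components.
Categorical probabilities:
  f_A = 0.13
  f_B = 0.33
  f_C = 0.07
Multiply by the mixture weights:
  P(Z=A)·f_A = 0.57 × 0.13 = 0.0741
  P(Z=B)·f_B = 0.10 × 0.33 = 0.033
  P(Z=C)·f_C = 0.33 × 0.07 = 0.0231
Sum: 0.0741 + 0.033 + 0.0231 = 0.1302
P(Language C | x) ≈ 0.1774

0.1774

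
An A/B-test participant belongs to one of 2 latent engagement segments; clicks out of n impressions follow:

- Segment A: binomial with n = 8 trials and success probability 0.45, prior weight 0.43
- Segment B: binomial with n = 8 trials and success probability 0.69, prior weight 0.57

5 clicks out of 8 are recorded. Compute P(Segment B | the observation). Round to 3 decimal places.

P(component k | x) = π_k·f_k(x) / marginal(x), where marginal(x) = Σ_j π_j·f_j(x).
Binomial probabilities:
  p_A = C(8,5)·0.45^5·0.55^3 = 56·0.0184528·0.166375 = 0.171925
  p_B = C(8,5)·0.69^5·0.31^3 = 56·0.156403·0.029791 = 0.260927
Multiply by the mixture weights:
  π_A·p_A = 0.43 × 0.171925 = 0.0739277
  π_B·p_B = 0.57 × 0.260927 = 0.148728
Marginal: 0.0739277 + 0.148728 = 0.222656
P(Segment B | the observation) ≈ 0.668

0.668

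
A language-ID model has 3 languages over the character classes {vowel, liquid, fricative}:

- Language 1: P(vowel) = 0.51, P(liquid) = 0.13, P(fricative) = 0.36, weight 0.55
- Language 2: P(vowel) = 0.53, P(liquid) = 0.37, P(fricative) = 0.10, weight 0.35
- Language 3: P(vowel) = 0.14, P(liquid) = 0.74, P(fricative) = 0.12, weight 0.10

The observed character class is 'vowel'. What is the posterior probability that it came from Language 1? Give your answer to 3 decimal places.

By Bayes' theorem, P(k | x) = π_k f_k(x) / Σ_j π_j f_j(x).
Evaluate each component's likelihood at the observed value:
  L_1 = P(vowel | comp) = 0.51
  L_2 = P(vowel | comp) = 0.53
  L_3 = P(vowel | comp) = 0.14
Unnormalised posteriors:
  π_1·L_1 = 0.55 × 0.51 = 0.2805
  π_2·L_2 = 0.35 × 0.53 = 0.1855
  π_3·L_3 = 0.10 × 0.14 = 0.014
Sum: 0.2805 + 0.1855 + 0.014 = 0.48
So the posterior for Language 1 is 0.2805 / 0.48 ≈ 0.584.

0.584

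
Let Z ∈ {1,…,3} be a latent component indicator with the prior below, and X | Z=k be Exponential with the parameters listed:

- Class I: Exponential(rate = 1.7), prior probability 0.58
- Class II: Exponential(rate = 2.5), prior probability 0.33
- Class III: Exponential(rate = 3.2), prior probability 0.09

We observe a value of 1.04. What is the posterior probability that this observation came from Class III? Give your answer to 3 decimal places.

0.043

By Bayes' theorem, P(k | x) = π_k f_k(x) / Σ_j π_j f_j(x).
Component likelihoods at x = 1.04:
  L_I = 0.290146
  L_II = 0.185684
  L_III = 0.114767
Prior × likelihood for each component:
  π_I·L_I = 0.58 × 0.290146 = 0.168285
  π_II·L_II = 0.33 × 0.185684 = 0.0612757
  π_III·L_III = 0.09 × 0.114767 = 0.0103291
Sum: 0.168285 + 0.0612757 + 0.0103291 = 0.239889
So the posterior for Class III is 0.0103291 / 0.239889 ≈ 0.043.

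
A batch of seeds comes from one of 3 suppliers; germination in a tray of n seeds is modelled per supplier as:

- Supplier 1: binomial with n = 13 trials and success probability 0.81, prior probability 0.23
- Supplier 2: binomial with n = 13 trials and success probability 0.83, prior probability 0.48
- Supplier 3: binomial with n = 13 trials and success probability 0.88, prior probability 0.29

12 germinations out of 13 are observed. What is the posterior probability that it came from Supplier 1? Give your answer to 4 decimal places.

0.1768

P(component k | x) = π_k·f_k(x) / marginal(x), where marginal(x) = Σ_j π_j·f_j(x).
Evaluate each component's likelihood at the observed value:
  p_1 = C(13,12)·0.81^12·0.19^1 = 13·0.0797664·0.19 = 0.197023
  p_2 = C(13,12)·0.83^12·0.17^1 = 13·0.10689·0.17 = 0.236227
  p_3 = C(13,12)·0.88^12·0.12^1 = 13·0.215671·0.12 = 0.336447
Weight by the priors:
  π_1·p_1 = 0.23 × 0.197023 = 0.0453153
  π_2·p_2 = 0.48 × 0.236227 = 0.113389
  π_3·p_3 = 0.29 × 0.336447 = 0.0975696
Marginal: 0.0453153 + 0.113389 + 0.0975696 = 0.256274
So the posterior for Supplier 1 is 0.0453153 / 0.256274 ≈ 0.1768.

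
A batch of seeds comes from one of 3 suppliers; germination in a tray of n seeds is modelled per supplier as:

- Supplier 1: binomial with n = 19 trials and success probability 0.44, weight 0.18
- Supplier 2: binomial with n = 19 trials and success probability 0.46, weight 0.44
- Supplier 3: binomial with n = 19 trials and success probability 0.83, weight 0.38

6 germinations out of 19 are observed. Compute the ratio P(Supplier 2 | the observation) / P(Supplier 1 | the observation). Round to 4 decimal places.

Only the two components matter; the odds are (π_i f_i(x)) / (π_j f_j(x)).
Evaluate each component's likelihood at the observed value:
  p_1 = C(19,6)·0.44^6·0.56^13 = 27132·0.00725631·0.000532653 = 0.104868
  p_2 = C(19,6)·0.46^6·0.54^13 = 27132·0.0094743·0.000331985 = 0.085339
  p_3 = C(19,6)·0.83^6·0.17^13 = 27132·0.32694·9.90458e-11 = 8.7859e-07
Odds = (0.44/0.18) × (0.085339/0.104868) = 2.44444 × 0.813777 ≈ 1.9892

1.9892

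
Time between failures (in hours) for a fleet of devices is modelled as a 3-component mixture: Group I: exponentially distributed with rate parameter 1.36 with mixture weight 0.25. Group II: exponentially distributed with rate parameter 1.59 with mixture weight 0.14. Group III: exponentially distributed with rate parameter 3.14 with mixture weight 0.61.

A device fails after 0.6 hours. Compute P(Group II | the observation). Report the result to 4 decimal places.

0.1626

Posterior ∝ prior × likelihood, so P(k | x) ∝ P(Z=k) f_k(x); normalise over all components.
Component likelihoods at x = 0.6 hours:
  L_I = 0.601388
  L_II = 0.612463
  L_III = 0.47722
Unnormalised posteriors:
  P(Z=I)·L_I = 0.25 × 0.601388 = 0.150347
  P(Z=II)·L_II = 0.14 × 0.612463 = 0.0857449
  P(Z=III)·L_III = 0.61 × 0.47722 = 0.291104
Evidence: 0.150347 + 0.0857449 + 0.291104 = 0.527196
P(Group II | x) = 0.0857449 / 0.527196 ≈ 0.1626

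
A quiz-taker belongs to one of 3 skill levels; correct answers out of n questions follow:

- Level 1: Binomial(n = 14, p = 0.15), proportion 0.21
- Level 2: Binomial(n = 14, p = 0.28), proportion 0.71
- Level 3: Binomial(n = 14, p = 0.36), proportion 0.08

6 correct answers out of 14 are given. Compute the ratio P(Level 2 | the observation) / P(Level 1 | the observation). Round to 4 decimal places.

37.9095

Since P(k|x) ∝ P(Z=k) f_k(x), the posterior odds are P(Z=i) f_i(x) / (P(Z=j) f_j(x)).
Binomial probabilities:
  p_1 = C(14,6)·0.15^6·0.85^8 = 3003·1.13906e-05·0.272491 = 0.00932082
  p_2 = C(14,6)·0.28^6·0.72^8 = 3003·0.00048189·0.0722204 = 0.104511
  p_3 = C(14,6)·0.36^6·0.64^8 = 3003·0.00217678·0.0281475 = 0.183997
0.0742031 / 0.00195737 ≈ 37.9095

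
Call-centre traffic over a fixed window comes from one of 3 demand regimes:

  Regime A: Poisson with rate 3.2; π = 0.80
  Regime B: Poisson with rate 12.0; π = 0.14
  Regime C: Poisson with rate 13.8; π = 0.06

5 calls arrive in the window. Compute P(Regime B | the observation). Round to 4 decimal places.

Posterior ∝ prior × likelihood, so P(k | x) ∝ P(Z=k) f_k(x); normalise over all components.
Poisson probabilities:
  p_A = e^(−3.2)·3.2^5/5! = 0.113979
  p_B = e^(−12.0)·12.0^5/5! = 0.0127406
  p_C = e^(−13.8)·13.8^5/5! = 0.00423595
Unnormalised posteriors:
  P(Z=A)·p_A = 0.80 × 0.113979 = 0.0911835
  P(Z=B)·p_B = 0.14 × 0.0127406 = 0.00178369
  P(Z=C)·p_C = 0.06 × 0.00423595 = 0.000254157
Normaliser: 0.0911835 + 0.00178369 + 0.000254157 = 0.0932214
So the posterior for Regime B is 0.00178369 / 0.0932214 ≈ 0.0191.

0.0191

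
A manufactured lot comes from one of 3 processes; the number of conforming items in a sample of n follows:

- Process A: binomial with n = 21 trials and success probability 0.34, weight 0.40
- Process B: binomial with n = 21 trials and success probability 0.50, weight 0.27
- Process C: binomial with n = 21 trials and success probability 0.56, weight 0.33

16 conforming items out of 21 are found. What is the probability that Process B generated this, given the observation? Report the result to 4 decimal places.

0.2013

P(component k | x) = π_k·f_k(x) / marginal(x), where marginal(x) = Σ_j π_j·f_j(x).
Component likelihoods at x = 16 conforming items out of 21:
  p_A = 8.12691e-05
  p_B = 0.00970316
  p_C = 0.0313917
Unnormalised posteriors:
  π_A·p_A = 0.40 × 8.12691e-05 = 3.25076e-05
  π_B·p_B = 0.27 × 0.00970316 = 0.00261985
  π_C·p_C = 0.33 × 0.0313917 = 0.0103593
Denominator: 3.25076e-05 + 0.00261985 + 0.0103593 = 0.0130116
So the posterior for Process B is 0.00261985 / 0.0130116 ≈ 0.2013.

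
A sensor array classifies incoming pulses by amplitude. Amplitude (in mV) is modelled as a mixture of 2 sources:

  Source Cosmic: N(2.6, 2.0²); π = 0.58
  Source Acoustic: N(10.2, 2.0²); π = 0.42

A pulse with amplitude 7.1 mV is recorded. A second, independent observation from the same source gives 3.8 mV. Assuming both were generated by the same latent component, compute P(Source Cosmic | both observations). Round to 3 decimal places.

Posterior ∝ prior × likelihood, so P(k | x) ∝ π_k f_k(x); normalise over all components.
Since both observations come from the same component, the likelihood for component k is f_k(x₁)·f_k(x₂).
  p_Cosmic = [(1/(2.0·√(2π)))·exp(−(7.1−2.6)²/(2·2.0²)) = 0.199471·exp(-2.53125) = 0.0158698] × [0.166612] = 0.00264411
  p_Acoustic = [(1/(2.0·√(2π)))·exp(−(7.1−10.2)²/(2·2.0²)) = 0.199471·exp(-1.20125) = 0.0600045] × [0.00119204] = 7.1528e-05
Weight by the priors:
  π_Cosmic·p_Cosmic = 0.58 × 0.00264411 = 0.00153358
  π_Acoustic·p_Acoustic = 0.42 × 7.1528e-05 = 3.00418e-05
Sum: 0.00153358 + 3.00418e-05 = 0.00156362
P(Source Cosmic | x) = 0.00153358 / 0.00156362 ≈ 0.981

0.981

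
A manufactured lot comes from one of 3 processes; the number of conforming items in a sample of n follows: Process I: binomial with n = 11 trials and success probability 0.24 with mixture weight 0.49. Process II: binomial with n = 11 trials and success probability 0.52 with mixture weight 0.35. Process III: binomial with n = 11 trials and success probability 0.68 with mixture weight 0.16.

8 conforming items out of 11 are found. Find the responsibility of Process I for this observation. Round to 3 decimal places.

0.005

The responsibility of component k is π_k f_k(x) divided by Σ_j π_j f_j(x).
Binomial probabilities:
  p_I = 0.000797287
  p_II = 0.0975516
  p_III = 0.247175
Unnormalised posteriors:
  π_I·p_I = 0.49 × 0.000797287 = 0.000390671
  π_II·p_II = 0.35 × 0.0975516 = 0.0341431
  π_III·p_III = 0.16 × 0.247175 = 0.0395481
Normaliser: 0.000390671 + 0.0341431 + 0.0395481 = 0.0740818
So the posterior for Process I is 0.000390671 / 0.0740818 ≈ 0.005.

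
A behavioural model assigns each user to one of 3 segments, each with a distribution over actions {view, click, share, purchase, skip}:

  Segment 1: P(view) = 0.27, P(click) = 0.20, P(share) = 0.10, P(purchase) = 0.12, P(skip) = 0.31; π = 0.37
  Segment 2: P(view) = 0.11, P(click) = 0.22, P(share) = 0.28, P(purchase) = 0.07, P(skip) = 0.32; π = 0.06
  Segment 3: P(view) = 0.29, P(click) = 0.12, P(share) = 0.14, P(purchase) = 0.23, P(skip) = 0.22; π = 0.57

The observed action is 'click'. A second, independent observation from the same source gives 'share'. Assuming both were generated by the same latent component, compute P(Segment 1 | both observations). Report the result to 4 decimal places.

0.3580

By Bayes' theorem, P(k | x) = w_k f_k(x) / Σ_j w_j f_j(x).
Since both observations come from the same component, the likelihood for component k is f_k(x₁)·f_k(x₂).
  L_1 = [P(click | comp) = 0.20] × [0.1] = 0.02
  L_2 = [P(click | comp) = 0.22] × [0.28] = 0.0616
  L_3 = [P(click | comp) = 0.12] × [0.14] = 0.0168
Multiply by the mixture weights:
  w_1·L_1 = 0.37 × 0.02 = 0.0074
  w_2·L_2 = 0.06 × 0.0616 = 0.003696
  w_3·L_3 = 0.57 × 0.0168 = 0.009576
Marginal: 0.0074 + 0.003696 + 0.009576 = 0.020672
Responsibility of Segment 1: 0.0074 / 0.020672 ≈ 0.3580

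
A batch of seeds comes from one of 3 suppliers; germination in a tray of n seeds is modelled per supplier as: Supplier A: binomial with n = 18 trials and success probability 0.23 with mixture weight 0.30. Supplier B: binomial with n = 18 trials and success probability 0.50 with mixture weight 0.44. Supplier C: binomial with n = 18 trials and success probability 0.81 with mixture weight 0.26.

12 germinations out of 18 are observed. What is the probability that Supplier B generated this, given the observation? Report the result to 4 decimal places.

Posterior ∝ prior × likelihood, so P(k | x) ∝ π_k f_k(x); normalise over all components.
Component likelihoods at x = 12 germinations out of 18:
  L_A = 8.4791e-05
  L_B = 0.070816
  L_C = 0.0696648
Weight by the priors:
  π_A·L_A = 0.30 × 8.4791e-05 = 2.54373e-05
  π_B·L_B = 0.44 × 0.070816 = 0.0311591
  π_C·L_C = 0.26 × 0.0696648 = 0.0181128
Marginal: 2.54373e-05 + 0.0311591 + 0.0181128 = 0.0492973
P(Supplier B | data) = 0.0311591 / 0.0492973 ≈ 0.6321

0.6321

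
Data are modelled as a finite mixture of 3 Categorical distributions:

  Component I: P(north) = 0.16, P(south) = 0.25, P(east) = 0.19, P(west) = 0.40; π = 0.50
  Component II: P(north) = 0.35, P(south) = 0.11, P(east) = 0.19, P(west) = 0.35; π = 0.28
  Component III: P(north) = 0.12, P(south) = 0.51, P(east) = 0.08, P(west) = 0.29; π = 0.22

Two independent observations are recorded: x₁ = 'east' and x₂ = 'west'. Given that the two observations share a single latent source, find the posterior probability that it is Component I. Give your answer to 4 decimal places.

0.6156

Apply Bayes' rule: the posterior for each component is proportional to its prior times its likelihood at x.
Since both observations come from the same component, the likelihood for component k is f_k(x₁)·f_k(x₂).
  L_I = [P(east | comp) = 0.19] × [0.4] = 0.076
  L_II = [P(east | comp) = 0.19] × [0.35] = 0.0665
  L_III = [P(east | comp) = 0.08] × [0.29] = 0.0232
Multiply by the mixture weights:
  P(Z=I)·L_I = 0.50 × 0.076 = 0.038
  P(Z=II)·L_II = 0.28 × 0.0665 = 0.01862
  P(Z=III)·L_III = 0.22 × 0.0232 = 0.005104
Marginal: 0.038 + 0.01862 + 0.005104 = 0.061724
P(Component I | x) = 0.038 / 0.061724 ≈ 0.6156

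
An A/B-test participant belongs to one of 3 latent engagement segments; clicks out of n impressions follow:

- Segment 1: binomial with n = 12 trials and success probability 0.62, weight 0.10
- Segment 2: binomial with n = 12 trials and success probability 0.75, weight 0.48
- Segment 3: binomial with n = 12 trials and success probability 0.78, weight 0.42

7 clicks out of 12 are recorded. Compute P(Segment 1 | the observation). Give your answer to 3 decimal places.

By Bayes' theorem, P(k | x) = P(Z=k) f_k(x) / Σ_j P(Z=j) f_j(x).
Evaluate each component's likelihood at the observed value:
  L_1 = C(12,7)·0.62^7·0.38^5 = 792·0.0352161·0.00792352 = 0.220996
  L_2 = C(12,7)·0.75^7·0.25^5 = 792·0.133484·0.000976562 = 0.103241
  L_3 = C(12,7)·0.78^7·0.22^5 = 792·0.175656·0.000515363 = 0.071697
Weight by the priors:
  P(Z=1)·L_1 = 0.10 × 0.220996 = 0.0220996
  P(Z=2)·L_2 = 0.48 × 0.103241 = 0.0495559
  P(Z=3)·L_3 = 0.42 × 0.071697 = 0.0301127
Denominator: 0.0220996 + 0.0495559 + 0.0301127 = 0.101768
Responsibility of Segment 1: 0.0220996 / 0.101768 ≈ 0.217

0.217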